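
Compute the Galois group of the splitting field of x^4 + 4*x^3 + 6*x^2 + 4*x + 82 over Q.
The polynomial is an irreducible quartic over Q and its discriminant is 136048896 = 11664^2, a perfect square, so the Galois group is contained in A_4. The resolvent cubic y^3 - 6*y^2 - 312*y + 640 splits completely over Q, which gives the Klein four-group V_4.

V_4, the Klein four-group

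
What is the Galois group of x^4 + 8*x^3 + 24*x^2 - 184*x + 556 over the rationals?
4T4: A_4

The polynomial is an irreducible quartic over Q and its discriminant is 176319369216 = 419904^2, a perfect square, so the Galois group is contained in A_4. The resolvent cubic y^3 - 24*y^2 - 3696*y - 16064 is irreducible over Q. An irreducible resolvent with square discriminant gives A_4.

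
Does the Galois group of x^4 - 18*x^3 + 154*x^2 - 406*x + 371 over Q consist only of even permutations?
The polynomial is irreducible of degree 4 over Q. Its discriminant is 14780723776 = 121576^2, a perfect square. A Galois group lies in the alternating group exactly when the discriminant is a square in Q, so the Galois group (A_4) is contained in A_4.

Yes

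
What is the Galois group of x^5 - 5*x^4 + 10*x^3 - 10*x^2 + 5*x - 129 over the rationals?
The polynomial f is an irreducible quintic over Q, so G = Gal(f/Q) is a transitive subgroup of S_5: one of C_5 (5T1, order 5), D_5 (5T2, order 10), F_20 (5T3, order 20), A_5 (5T4, order 60) or S_5 (5T5, order 120). The discriminant of f is 838860800000, which is not a perfect square, so G is not contained in A_5. The transitive groups of degree 5 not contained in A_5 are: F_20 (5T3, order 20), S_5 (5T5, order 120). By Dedekind's theorem, for a prime p not dividing disc(f) the degrees of the irreducible factors of f mod p form the cycle type of an element of G. Factoring f modulo the 18 such primes p <= 71 (skipping 2, 5, which divide the discriminant), each new pattern first appears at: mod 3: f = (x)(x^4 + x^3 + x^2 + 2x + 2), pattern 4+1; mod 11: f = (x^5 + 6x^4 + 10x^3 + x^2 + 5x + 3), pattern 5; mod 19: f = (x + 5)(x^2 + 3x + 13)(x^2 + 6x + 10), pattern 2+2+1. No other pattern occurs in this range, so the set of observed cycle types is {4+1, 5, 2+2+1}. The candidates containing elements of all these cycle types are F_20 (5T3) of order 20, S_5 (5T5) of order 120; the others are excluded. The observed types are precisely the cycle types that occur in F_20 (5T3) (apart from the identity). Each of the other remaining candidates has further cycle types, and by the Chebotarev density theorem the matching factorization patterns would occur for a proportion of primes equal to their share of the group: S_5 (5T5) additionally contains elements of type 3+2, 3+1+1, 2+1+1+1 (50 of its 120 elements, about 42% of primes). None of the 18 primes tested shows any such pattern (for each of these groups the chance of that is below 10^-4), which rules them out. Hence G = F_20 (5T3), of order 20.

F_20 (also written F20)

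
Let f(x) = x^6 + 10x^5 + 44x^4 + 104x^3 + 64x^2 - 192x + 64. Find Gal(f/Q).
(C_3 x C_3) : C_4, the transitive group 6T10 of order 36

The polynomial f is an irreducible sextic over Q, so G = Gal(f/Q) is one of the 16 transitive subgroups 6T1, ..., 6T16 of S_6. The discriminant of f is 564385546240000 = 23756800^2, a perfect square, so G is contained in A_6. The transitive groups of degree 6 contained in A_6 are: A_4 (6T4, order 12), S_4 (6T7, order 24), (C_3 x C_3) : C_4 (6T10, order 36), PSL(2,5) (6T12, order 60), A_6 (6T15, order 360). By Dedekind's theorem, for a prime p not dividing disc(f) the degrees of the irreducible factors of f mod p form the cycle type of an element of G. Factoring f modulo the 19 such primes p <= 79 (skipping 2, 5, 29, which divide the discriminant), each new pattern first appears at: mod 3: f = (x^2 + x + 2)(x^4 + 2x + 2), pattern 4+2; mod 11: f = (x^3 + x^2 + x + 3)(x^3 + 9x^2 + x + 3), pattern 3+3; mod 19: f = (x + 16)(x + 18)(x^2 + 15x + 8)(x^2 + 18x + 9), pattern 2+2+1+1; mod 61: f = (x + 7)(x + 40)(x + 54)(x^3 + 31x^2 + 12x + 53), pattern 3+1+1+1. No other pattern occurs in this range, so the set of observed cycle types is {4+2, 3+3, 2+2+1+1, 3+1+1+1}. The candidates containing elements of all these cycle types are (C_3 x C_3) : C_4 (6T10) of order 36, A_6 (6T15) of order 360; the others are excluded. The observed types are precisely the cycle types that occur in (C_3 x C_3) : C_4 (6T10) (apart from the identity). Each of the other remaining candidates has further cycle types, and by the Chebotarev density theorem the matching factorization patterns would occur for a proportion of primes equal to their share of the group: A_6 (6T15) additionally contains elements of type 5+1 (144 of its 360 elements, about 40% of primes). None of the 19 primes tested shows any such pattern (for each of these groups the chance of that is below 10^-4), which rules them out. Hence G = (C_3 x C_3) : C_4 (6T10), of order 36.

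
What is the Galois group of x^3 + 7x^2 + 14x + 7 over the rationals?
C_3 (also written C3)

The polynomial is an irreducible cubic over Q and its discriminant is 49 = 7^2, a perfect square. For an irreducible cubic, a square discriminant forces the Galois group to be A_3, the cyclic group of order 3.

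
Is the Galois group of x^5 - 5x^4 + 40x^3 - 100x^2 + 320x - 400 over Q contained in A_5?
No

The polynomial is irreducible of degree 5 over Q. Its discriminant is 5374771200000, which is not a perfect square. A Galois group lies in the alternating group exactly when the discriminant is a square in Q, so the Galois group (F_20) is not contained in A_5.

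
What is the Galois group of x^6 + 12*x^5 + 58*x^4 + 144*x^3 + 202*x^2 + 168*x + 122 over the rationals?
6T11: S_4 x C_2

The polynomial f is an irreducible sextic over Q, so G = Gal(f/Q) is one of the 16 transitive subgroups 6T1, ..., 6T16 of S_6. The discriminant of f is -24500000000000, which is not a perfect square, so G is not contained in A_6. The transitive groups of degree 6 not contained in A_6 are: C_6 (6T1, order 6), S_3 (6T2, order 6), D_6 (6T3, order 12), C_3 x S_3 (6T5, order 18), A_4 x C_2 (6T6, order 24), S_4 (6T8, order 24), S_3 x S_3 (6T9, order 36), S_4 x C_2 (6T11, order 48), (S_3 x S_3) : C_2 (6T13, order 72), PGL(2,5) (6T14, order 120), S_6 (6T16, order 720). By Dedekind's theorem, for a prime p not dividing disc(f) the degrees of the irreducible factors of f mod p form the cycle type of an element of G. Factoring f modulo the 17 such primes p <= 71 (skipping 2, 5, 7, which divide the discriminant), each new pattern first appears at: mod 3: f = (x^3 + 2x + 1)(x^3 + 2x + 2), pattern 3+3; mod 13: f = (x^6 + 12x^5 + 6x^4 + x^3 + 7x^2 + 12x + 5), pattern 6; mod 19: f = (x^2 + 4x + 13)(x^4 + 8x^3 + 13x^2 + 7x + 5), pattern 4+2; mod 23: f = (x + 11)(x + 16)(x^4 + 8x^3 + 11x^2 + 3x + 2), pattern 4+1+1; mod 53: f = (x^2 + 4x + 36)(x^2 + 17x + 18)(x^2 + 44x + 19), pattern 2+2+2; mod 59: f = (x + 1)(x + 3)(x^2 + 23x + 45)(x^2 + 44x + 28), pattern 2+2+1+1; mod 71: f = (x + 9)(x + 31)(x + 44)(x + 66)(x^2 + 4x + 40), pattern 2+1+1+1+1. No other pattern occurs in this range, so the set of observed cycle types is {3+3, 6, 4+2, 4+1+1, 2+2+2, 2+2+1+1, 2+1+1+1+1}. The candidates containing elements of all these cycle types are S_4 x C_2 (6T11) of order 48, S_6 (6T16) of order 720; the others are excluded. The observed types are precisely the cycle types that occur in S_4 x C_2 (6T11) (apart from the identity). Each of the other remaining candidates has further cycle types, and by the Chebotarev density theorem the matching factorization patterns would occur for a proportion of primes equal to their share of the group: S_6 (6T16) additionally contains elements of type 5+1, 3+2+1, 3+1+1+1 (304 of its 720 elements, about 42% of primes). None of the 17 primes tested shows any such pattern (for each of these groups the chance of that is below 10^-4), which rules them out. Hence G = S_4 x C_2 (6T11), of order 48.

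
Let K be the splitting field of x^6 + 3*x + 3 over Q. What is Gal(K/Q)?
(S_3 x S_3) : C_2 (also written G72)

The polynomial f is an irreducible sextic over Q, so G = Gal(f/Q) is one of the 16 transitive subgroups 6T1, ..., 6T16 of S_6. The discriminant of f is -9059283, which is not a perfect square, so G is not contained in A_6. The transitive groups of degree 6 not contained in A_6 are: C_6 (6T1, order 6), S_3 (6T2, order 6), D_6 (6T3, order 12), C_3 x S_3 (6T5, order 18), A_4 x C_2 (6T6, order 24), S_4 (6T8, order 24), S_3 x S_3 (6T9, order 36), S_4 x C_2 (6T11, order 48), (S_3 x S_3) : C_2 (6T13, order 72), PGL(2,5) (6T14, order 120), S_6 (6T16, order 720). By Dedekind's theorem, for a prime p not dividing disc(f) the degrees of the irreducible factors of f mod p form the cycle type of an element of G. Factoring f modulo the 28 such primes p <= 127 (skipping 3, 17, 43, which divide the discriminant), each new pattern first appears at: mod 2: f = (x^6 + x + 1), pattern 6; mod 7: f = (x + 6)(x^2 + 3x + 6)(x^3 + 5x^2 + x + 3), pattern 3+2+1; mod 11: f = (x^2 + 2x + 2)(x^4 + 9x^3 + 2x^2 + 7), pattern 4+2; mod 13: f = (x + 5)(x + 10)(x^2 + x + 3)(x^2 + 10x + 6), pattern 2+2+1+1; mod 61: f = (x + 2)(x + 4)(x + 10)(x + 21)(x^2 + 24x + 50), pattern 2+1+1+1+1; mod 97: f = (x + 10)(x + 12)(x + 49)(x^3 + 26x^2 + 60x + 34), pattern 3+1+1+1; mod 113: f = (x^2 + 4x + 10)(x^2 + 45x + 105)(x^2 + 64x + 72), pattern 2+2+2; mod 127: f = (x^3 + 39x^2 + 18x + 106)(x^3 + 88x^2 + 106x + 18), pattern 3+3. No other pattern occurs in this range, so the set of observed cycle types is {6, 3+2+1, 4+2, 2+2+1+1, 2+1+1+1+1, 3+1+1+1, 2+2+2, 3+3}. The candidates containing elements of all these cycle types are (S_3 x S_3) : C_2 (6T13) of order 72, S_6 (6T16) of order 720; the others are excluded. The observed types are precisely the cycle types that occur in (S_3 x S_3) : C_2 (6T13) (apart from the identity). Each of the other remaining candidates has further cycle types, and by the Chebotarev density theorem the matching factorization patterns would occur for a proportion of primes equal to their share of the group: S_6 (6T16) additionally contains elements of type 5+1, 4+1+1 (234 of its 720 elements, about 32% of primes). None of the 28 primes tested shows any such pattern (for each of these groups the chance of that is below 10^-4), which rules them out. Hence G = (S_3 x S_3) : C_2 (6T13), of order 72.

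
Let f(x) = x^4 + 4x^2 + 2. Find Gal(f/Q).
C_4, the cyclic group of order 4

The polynomial is an irreducible quartic over Q and its discriminant is 2048, which is not a perfect square, so the Galois group is not contained in A_4. The resolvent cubic y^3 - 4*y^2 - 8*y + 32 has exactly one rational root, so the Galois group is C_4 or D_4. The quartic becomes reducible over Q(sqrt(disc)), so the group is C_4.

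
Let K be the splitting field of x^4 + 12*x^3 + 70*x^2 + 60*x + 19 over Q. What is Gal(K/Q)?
The polynomial is an irreducible quartic over Q and its discriminant is 366446592, which is not a perfect square, so the Galois group is not contained in A_4. The resolvent cubic y^3 - 70*y^2 + 644*y - 1016 has exactly one rational root, so the Galois group is C_4 or D_4. The quartic remains irreducible over Q(sqrt(disc)), so the group is D_4.

D_4 (order 8)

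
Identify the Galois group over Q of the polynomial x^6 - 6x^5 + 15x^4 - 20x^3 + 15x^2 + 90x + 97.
The polynomial f is an irreducible sextic over Q, so G = Gal(f/Q) is one of the 16 transitive subgroups 6T1, ..., 6T16 of S_6. The discriminant of f is -9727331052552192, which is not a perfect square, so G is not contained in A_6. The transitive groups of degree 6 not contained in A_6 are: C_6 (6T1, order 6), S_3 (6T2, order 6), D_6 (6T3, order 12), C_3 x S_3 (6T5, order 18), A_4 x C_2 (6T6, order 24), S_4 (6T8, order 24), S_3 x S_3 (6T9, order 36), S_4 x C_2 (6T11, order 48), (S_3 x S_3) : C_2 (6T13, order 72), PGL(2,5) (6T14, order 120), S_6 (6T16, order 720). By Dedekind's theorem, for a prime p not dividing disc(f) the degrees of the irreducible factors of f mod p form the cycle type of an element of G. Factoring f modulo the 27 such primes p <= 127 (skipping 2, 3, 17, 43, which divide the discriminant), each new pattern first appears at: mod 5: f = (x^6 + 4x^5 + 2), pattern 6; mod 7: f = (x + 4)(x^2 + 4x + 5)(x^3 + x + 1), pattern 3+2+1; mod 11: f = (x^2 + 2x + 5)(x^4 + 3x^3 + 4x^2 + x + 4), pattern 4+2; mod 13: f = (x + 6)(x + 9)(x^2 + 11)(x^2 + 5x + 5), pattern 2+2+1+1; mod 61: f = (x + 3)(x + 7)(x + 19)(x + 41)(x^2 + 46x + 31), pattern 2+1+1+1+1; mod 97: f = (x)(x + 19)(x + 23)(x^3 + 49x^2 + 42x + 83), pattern 3+1+1+1; mod 113: f = (x^2 + 6x + 33)(x^2 + 13x + 48)(x^2 + 88x + 105), pattern 2+2+2; mod 127: f = (x^3 + 46x^2 + 75x + 22)(x^3 + 75x^2 + 46x + 91), pattern 3+3. No other pattern occurs in this range, so the set of observed cycle types is {6, 3+2+1, 4+2, 2+2+1+1, 2+1+1+1+1, 3+1+1+1, 2+2+2, 3+3}. The candidates containing elements of all these cycle types are (S_3 x S_3) : C_2 (6T13) of order 72, S_6 (6T16) of order 720; the others are excluded. The observed types are precisely the cycle types that occur in (S_3 x S_3) : C_2 (6T13) (apart from the identity). Each of the other remaining candidates has further cycle types, and by the Chebotarev density theorem the matching factorization patterns would occur for a proportion of primes equal to their share of the group: S_6 (6T16) additionally contains elements of type 5+1, 4+1+1 (234 of its 720 elements, about 32% of primes). None of the 27 primes tested shows any such pattern (for each of these groups the chance of that is below 10^-4), which rules them out. Hence G = (S_3 x S_3) : C_2 (6T13), of order 72.

6T13: (S_3 x S_3) : C_2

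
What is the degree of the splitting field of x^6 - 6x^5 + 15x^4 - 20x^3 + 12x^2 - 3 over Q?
The degree of the splitting field over Q equals the order of the Galois group, so first determine the group. The polynomial f is an irreducible sextic over Q, so G = Gal(f/Q) is one of the 16 transitive subgroups 6T1, ..., 6T16 of S_6. The discriminant of f is 419904 = 648^2, a perfect square, so G is contained in A_6. The transitive groups of degree 6 contained in A_6 are: A_4 (6T4, order 12), S_4 (6T7, order 24), (C_3 x C_3) : C_4 (6T10, order 36), PSL(2,5) (6T12, order 60), A_6 (6T15, order 360). By Dedekind's theorem, for a prime p not dividing disc(f) the degrees of the irreducible factors of f mod p form the cycle type of an element of G. Factoring f modulo the 33 such primes p <= 149 (skipping 2, 3, which divide the discriminant), each new pattern first appears at: mod 5: f = (x^3 + x^2 + 3x + 4)(x^3 + 3x^2 + 4x + 3), pattern 3+3; mod 17: f = (x + 1)(x + 14)(x^2 + 15x + 8)(x^2 + 15x + 15), pattern 2+2+1+1; mod 71: f = (x + 3)(x + 4)(x + 31)(x + 38)(x + 65)(x + 66), pattern 1+1+1+1+1+1. No other pattern occurs in this range, so the set of observed cycle types is {3+3, 2+2+1+1, 1+1+1+1+1+1}. The candidates containing elements of all these cycle types are A_4 (6T4) of order 12, S_4 (6T7) of order 24, (C_3 x C_3) : C_4 (6T10) of order 36, PSL(2,5) (6T12) of order 60, A_6 (6T15) of order 360; the others are excluded. The observed types are precisely the cycle types that occur in A_4 (6T4). Each of the other remaining candidates has further cycle types, and by the Chebotarev density theorem the matching factorization patterns would occur for a proportion of primes equal to their share of the group: S_4 (6T7) additionally contains elements of type 4+2 (6 of its 24 elements, about 25% of primes); (C_3 x C_3) : C_4 (6T10) additionally contains elements of type 4+2, 3+1+1+1 (22 of its 36 elements, about 61% of primes); PSL(2,5) (6T12) additionally contains elements of type 5+1 (24 of its 60 elements, about 40% of primes); A_6 (6T15) additionally contains elements of type 5+1, 4+2, 3+1+1+1 (274 of its 360 elements, about 76% of primes). None of the 33 primes tested shows any such pattern (for each of these groups the chance of that is below 10^-4), which rules them out. Hence G = A_4 (6T4), of order 12. The Galois group A_4 (6T4) has order 12, so the splitting field has degree 12 over Q.

12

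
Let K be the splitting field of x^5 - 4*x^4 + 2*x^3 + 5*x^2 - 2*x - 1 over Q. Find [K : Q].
The degree of the splitting field over Q equals the order of the Galois group, so first determine the group. The polynomial f is an irreducible quintic over Q, so G = Gal(f/Q) is a transitive subgroup of S_5: one of C_5 (5T1, order 5), D_5 (5T2, order 10), F_20 (5T3, order 20), A_5 (5T4, order 60) or S_5 (5T5, order 120). The discriminant of f is 14641 = 121^2, a perfect square, so G is contained in A_5. The transitive groups of degree 5 contained in A_5 are: C_5 (5T1, order 5), D_5 (5T2, order 10), A_5 (5T4, order 60). By Dedekind's theorem, for a prime p not dividing disc(f) the degrees of the irreducible factors of f mod p form the cycle type of an element of G. Factoring f modulo the 14 such primes p <= 47 (skipping 11, which divides the discriminant), each new pattern first appears at: mod 2: f = (x^5 + x^2 + 1), pattern 5; mod 23: f = (x + 8)(x + 11)(x + 12)(x + 16)(x + 18), pattern 1+1+1+1+1. No other pattern occurs in this range, so the set of observed cycle types is {5, 1+1+1+1+1}. The candidates containing elements of all these cycle types are C_5 (5T1) of order 5, D_5 (5T2) of order 10, A_5 (5T4) of order 60; the others are excluded. The observed types are precisely the cycle types that occur in C_5 (5T1). Each of the other remaining candidates has further cycle types, and by the Chebotarev density theorem the matching factorization patterns would occur for a proportion of primes equal to their share of the group: D_5 (5T2) additionally contains elements of type 2+2+1 (5 of its 10 elements, about 50% of primes); A_5 (5T4) additionally contains elements of type 3+1+1, 2+2+1 (35 of its 60 elements, about 58% of primes). None of the 14 primes tested shows any such pattern (for each of these groups the chance of that is below 10^-4), which rules them out. Hence G = C_5 (5T1), of order 5. The Galois group C_5 (5T1) has order 5, so the splitting field has degree 5 over Q.

5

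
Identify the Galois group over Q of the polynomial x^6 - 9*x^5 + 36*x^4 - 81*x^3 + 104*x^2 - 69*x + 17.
The polynomial f is an irreducible sextic over Q, so G = Gal(f/Q) is one of the 16 transitive subgroups 6T1, ..., 6T16 of S_6. The discriminant of f is 810448, which is not a perfect square, so G is not contained in A_6. The transitive groups of degree 6 not contained in A_6 are: C_6 (6T1, order 6), S_3 (6T2, order 6), D_6 (6T3, order 12), C_3 x S_3 (6T5, order 18), A_4 x C_2 (6T6, order 24), S_4 (6T8, order 24), S_3 x S_3 (6T9, order 36), S_4 x C_2 (6T11, order 48), (S_3 x S_3) : C_2 (6T13, order 72), PGL(2,5) (6T14, order 120), S_6 (6T16, order 720). By Dedekind's theorem, for a prime p not dividing disc(f) the degrees of the irreducible factors of f mod p form the cycle type of an element of G. Factoring f modulo the 22 such primes p <= 89 (skipping 2, 37, which divide the discriminant), each new pattern first appears at: mod 3: f = (x^3 + x^2 + 2x + 1)(x^3 + 2x^2 + 2x + 2), pattern 3+3; mod 5: f = (x^2 + x + 2)(x^2 + 2x + 4)(x^2 + 3x + 4), pattern 2+2+2; mod 17: f = (x)(x + 14)(x^4 + 11x^3 + x^2 + 7x + 6), pattern 4+1+1; mod 67: f = (x + 3)(x + 61)(x^2 + 64x + 42)(x^2 + 64x + 52), pattern 2+2+1+1. No other pattern occurs in this range, so the set of observed cycle types is {3+3, 2+2+2, 4+1+1, 2+2+1+1}. The candidates containing elements of all these cycle types are S_4 (6T8) of order 24, S_4 x C_2 (6T11) of order 48, PGL(2,5) (6T14) of order 120, S_6 (6T16) of order 720; the others are excluded. The observed types are precisely the cycle types that occur in S_4 (6T8) (apart from the identity). Each of the other remaining candidates has further cycle types, and by the Chebotarev density theorem the matching factorization patterns would occur for a proportion of primes equal to their share of the group: S_4 x C_2 (6T11) additionally contains elements of type 6, 4+2, 2+1+1+1+1 (17 of its 48 elements, about 35% of primes); PGL(2,5) (6T14) additionally contains elements of type 6, 5+1 (44 of its 120 elements, about 37% of primes); S_6 (6T16) additionally contains elements of type 6, 5+1, 4+2, 3+2+1, 3+1+1+1, 2+1+1+1+1 (529 of its 720 elements, about 73% of primes). None of the 22 primes tested shows any such pattern (for each of these groups the chance of that is below 10^-4), which rules them out. Hence G = S_4 (6T8), of order 24.

S_4 (also written S4-)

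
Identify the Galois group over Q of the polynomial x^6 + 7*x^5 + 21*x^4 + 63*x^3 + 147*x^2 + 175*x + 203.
The polynomial f is an irreducible sextic over Q, so G = Gal(f/Q) is one of the 16 transitive subgroups 6T1, ..., 6T16 of S_6. The discriminant of f is -25350209347183, which is not a perfect square, so G is not contained in A_6. The transitive groups of degree 6 not contained in A_6 are: C_6 (6T1, order 6), S_3 (6T2, order 6), D_6 (6T3, order 12), C_3 x S_3 (6T5, order 18), A_4 x C_2 (6T6, order 24), S_4 (6T8, order 24), S_3 x S_3 (6T9, order 36), S_4 x C_2 (6T11, order 48), (S_3 x S_3) : C_2 (6T13, order 72), PGL(2,5) (6T14, order 120), S_6 (6T16, order 720). By Dedekind's theorem, for a prime p not dividing disc(f) the degrees of the irreducible factors of f mod p form the cycle type of an element of G. Factoring f modulo the 37 such primes p <= 167 (skipping 7, 71, which divide the discriminant), each new pattern first appears at: mod 2: f = (x^3 + x + 1)(x^3 + x^2 + 1), pattern 3+3; mod 3: f = (x^6 + x^5 + x + 2), pattern 6; mod 13: f = (x^2 + 2x + 3)(x^2 + 9x + 6)(x^2 + 9x + 12), pattern 2+2+2; mod 29: f = (x)(x + 3)(x + 9)(x + 14)(x + 18)(x + 21), pattern 1+1+1+1+1+1. No other pattern occurs in this range, so the set of observed cycle types is {3+3, 6, 2+2+2, 1+1+1+1+1+1}. The candidates containing elements of all these cycle types are C_6 (6T1) of order 6, D_6 (6T3) of order 12, C_3 x S_3 (6T5) of order 18, A_4 x C_2 (6T6) of order 24, S_3 x S_3 (6T9) of order 36, S_4 x C_2 (6T11) of order 48, (S_3 x S_3) : C_2 (6T13) of order 72, PGL(2,5) (6T14) of order 120, S_6 (6T16) of order 720; the others are excluded. The observed types are precisely the cycle types that occur in C_6 (6T1). Each of the other remaining candidates has further cycle types, and by the Chebotarev density theorem the matching factorization patterns would occur for a proportion of primes equal to their share of the group: D_6 (6T3) additionally contains elements of type 2+2+1+1 (3 of its 12 elements, about 25% of primes); C_3 x S_3 (6T5) additionally contains elements of type 3+1+1+1 (4 of its 18 elements, about 22% of primes); A_4 x C_2 (6T6) additionally contains elements of type 2+2+1+1, 2+1+1+1+1 (6 of its 24 elements, about 25% of primes); S_3 x S_3 (6T9) additionally contains elements of type 3+1+1+1, 2+2+1+1 (13 of its 36 elements, about 36% of primes); S_4 x C_2 (6T11) additionally contains elements of type 4+2, 4+1+1, 2+2+1+1, 2+1+1+1+1 (24 of its 48 elements, about 50% of primes); (S_3 x S_3) : C_2 (6T13) additionally contains elements of type 4+2, 3+2+1, 3+1+1+1, 2+2+1+1, 2+1+1+1+1 (49 of its 72 elements, about 68% of primes); PGL(2,5) (6T14) additionally contains elements of type 5+1, 4+1+1, 2+2+1+1 (69 of its 120 elements, about 58% of primes); S_6 (6T16) additionally contains elements of type 5+1, 4+2, 4+1+1, 3+2+1, 3+1+1+1, 2+2+1+1, 2+1+1+1+1 (544 of its 720 elements, about 76% of primes). None of the 37 primes tested shows any such pattern (for each of these groups the chance of that is below 10^-4), which rules them out. Hence G = C_6 (6T1), of order 6.

C_6, the cyclic group of order 6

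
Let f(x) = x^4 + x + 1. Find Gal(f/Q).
The polynomial is an irreducible quartic over Q and its discriminant is 229, which is not a perfect square, so the Galois group is not contained in A_4. The resolvent cubic y^3 - 4*y - 1 is irreducible over Q. An irreducible resolvent with non-square discriminant gives S_4.

S_4 (also written S4)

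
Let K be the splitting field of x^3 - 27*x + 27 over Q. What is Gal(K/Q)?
3T1: C_3

The polynomial is an irreducible cubic over Q and its discriminant is 59049 = 243^2, a perfect square. For an irreducible cubic, a square discriminant forces the Galois group to be A_3, the cyclic group of order 3.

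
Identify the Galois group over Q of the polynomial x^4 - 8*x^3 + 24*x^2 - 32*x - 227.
D_4, the dihedral group of order 8

The polynomial is an irreducible quartic over Q and its discriminant is -3673320192, which is not a perfect square, so the Galois group is not contained in A_4. The resolvent cubic y^3 - 24*y^2 + 1164*y - 8288 has exactly one rational root, so the Galois group is C_4 or D_4. The quartic remains irreducible over Q(sqrt(disc)), so the group is D_4.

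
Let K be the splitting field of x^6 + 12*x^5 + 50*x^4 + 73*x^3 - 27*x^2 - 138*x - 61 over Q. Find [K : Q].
The degree of the splitting field over Q equals the order of the Galois group, so first determine the group. The polynomial f is an irreducible sextic over Q, so G = Gal(f/Q) is one of the 16 transitive subgroups 6T1, ..., 6T16 of S_6. The discriminant of f is 30991489 = 5567^2, a perfect square, so G is contained in A_6. The transitive groups of degree 6 contained in A_6 are: A_4 (6T4, order 12), S_4 (6T7, order 24), (C_3 x C_3) : C_4 (6T10, order 36), PSL(2,5) (6T12, order 60), A_6 (6T15, order 360). By Dedekind's theorem, for a prime p not dividing disc(f) the degrees of the irreducible factors of f mod p form the cycle type of an element of G. Factoring f modulo the 21 such primes p <= 79 (skipping 19, which divides the discriminant), each new pattern first appears at: mod 2: f = (x + 1)(x^5 + x^4 + x^3 + x + 1), pattern 5+1; mod 7: f = (x^3 + x^2 + 3x + 5)(x^3 + 4x^2 + x + 6), pattern 3+3; mod 61: f = (x)(x + 39)(x^2 + 15x + 13)(x^2 + 19x + 12), pattern 2+2+1+1. No other pattern occurs in this range, so the set of observed cycle types is {5+1, 3+3, 2+2+1+1}. The candidates containing elements of all these cycle types are PSL(2,5) (6T12) of order 60, A_6 (6T15) of order 360; the others are excluded. The observed types are precisely the cycle types that occur in PSL(2,5) (6T12) (apart from the identity). Each of the other remaining candidates has further cycle types, and by the Chebotarev density theorem the matching factorization patterns would occur for a proportion of primes equal to their share of the group: A_6 (6T15) additionally contains elements of type 4+2, 3+1+1+1 (130 of its 360 elements, about 36% of primes). None of the 21 primes tested shows any such pattern (for each of these groups the chance of that is below 10^-4), which rules them out. Hence G = PSL(2,5) (6T12), of order 60. The Galois group PSL(2,5) (6T12) has order 60, so the splitting field has degree 60 over Q.

60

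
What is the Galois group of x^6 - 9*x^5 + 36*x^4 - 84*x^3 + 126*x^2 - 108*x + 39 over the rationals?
The polynomial f is an irreducible sextic over Q, so G = Gal(f/Q) is one of the 16 transitive subgroups 6T1, ..., 6T16 of S_6. The discriminant of f is -944016363, which is not a perfect square, so G is not contained in A_6. The transitive groups of degree 6 not contained in A_6 are: C_6 (6T1, order 6), S_3 (6T2, order 6), D_6 (6T3, order 12), C_3 x S_3 (6T5, order 18), A_4 x C_2 (6T6, order 24), S_4 (6T8, order 24), S_3 x S_3 (6T9, order 36), S_4 x C_2 (6T11, order 48), (S_3 x S_3) : C_2 (6T13, order 72), PGL(2,5) (6T14, order 120), S_6 (6T16, order 720). By Dedekind's theorem, for a prime p not dividing disc(f) the degrees of the irreducible factors of f mod p form the cycle type of an element of G. Factoring f modulo the 33 such primes p <= 149 (skipping 3, 73, which divide the discriminant), each new pattern first appears at: mod 2: f = (x^6 + x^5 + 1), pattern 6; mod 7: f = (x + 2)(x + 3)(x + 5)(x^3 + 2x^2 + 6x + 2), pattern 3+1+1+1; mod 17: f = (x^2 + x + 7)(x^2 + 9x + 2)(x^2 + 15x + 4), pattern 2+2+2; mod 19: f = (x^3 + 11x^2 + 15x + 3)(x^3 + 18x^2 + 13x + 13), pattern 3+3. No other pattern occurs in this range, so the set of observed cycle types is {6, 3+1+1+1, 2+2+2, 3+3}. The candidates containing elements of all these cycle types are C_3 x S_3 (6T5) of order 18, S_3 x S_3 (6T9) of order 36, (S_3 x S_3) : C_2 (6T13) of order 72, S_6 (6T16) of order 720; the others are excluded. The observed types are precisely the cycle types that occur in C_3 x S_3 (6T5) (apart from the identity). Each of the other remaining candidates has further cycle types, and by the Chebotarev density theorem the matching factorization patterns would occur for a proportion of primes equal to their share of the group: S_3 x S_3 (6T9) additionally contains elements of type 2+2+1+1 (9 of its 36 elements, about 25% of primes); (S_3 x S_3) : C_2 (6T13) additionally contains elements of type 4+2, 3+2+1, 2+2+1+1, 2+1+1+1+1 (45 of its 72 elements, about 62% of primes); S_6 (6T16) additionally contains elements of type 5+1, 4+2, 4+1+1, 3+2+1, 2+2+1+1, 2+1+1+1+1 (504 of its 720 elements, about 70% of primes). None of the 33 primes tested shows any such pattern (for each of these groups the chance of that is below 10^-4), which rules them out. Hence G = C_3 x S_3 (6T5), of order 18.

C_3 x S_3 (order 18)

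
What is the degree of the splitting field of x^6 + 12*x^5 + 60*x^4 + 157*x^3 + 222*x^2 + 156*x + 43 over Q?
The degree of the splitting field over Q equals the order of the Galois group, so first determine the group. The polynomial f is an irreducible sextic over Q, so G = Gal(f/Q) is one of the 16 transitive subgroups 6T1, ..., 6T16 of S_6. The discriminant of f is -177147, which is not a perfect square, so G is not contained in A_6. The transitive groups of degree 6 not contained in A_6 are: C_6 (6T1, order 6), S_3 (6T2, order 6), D_6 (6T3, order 12), C_3 x S_3 (6T5, order 18), A_4 x C_2 (6T6, order 24), S_4 (6T8, order 24), S_3 x S_3 (6T9, order 36), S_4 x C_2 (6T11, order 48), (S_3 x S_3) : C_2 (6T13, order 72), PGL(2,5) (6T14, order 120), S_6 (6T16, order 720). By Dedekind's theorem, for a prime p not dividing disc(f) the degrees of the irreducible factors of f mod p form the cycle type of an element of G. Factoring f modulo the 33 such primes p <= 139 (skipping 3, which divides the discriminant), each new pattern first appears at: mod 2: f = (x^6 + x^3 + 1), pattern 6; mod 7: f = (x + 3)(x + 4)(x + 6)(x^3 + 6x^2 + 5x + 4), pattern 3+1+1+1; mod 17: f = (x^2 + 5x + 13)(x^2 + 8x + 2)(x^2 + 16x + 1), pattern 2+2+2; mod 19: f = (x^3 + 6x^2 + 12x + 14)(x^3 + 6x^2 + 12x + 18), pattern 3+3; mod 73: f = (x + 15)(x + 23)(x + 24)(x + 31)(x + 32)(x + 33), pattern 1+1+1+1+1+1. No other pattern occurs in this range, so the set of observed cycle types is {6, 3+1+1+1, 2+2+2, 3+3, 1+1+1+1+1+1}. The candidates containing elements of all these cycle types are C_3 x S_3 (6T5) of order 18, S_3 x S_3 (6T9) of order 36, (S_3 x S_3) : C_2 (6T13) of order 72, S_6 (6T16) of order 720; the others are excluded. The observed types are precisely the cycle types that occur in C_3 x S_3 (6T5). Each of the other remaining candidates has further cycle types, and by the Chebotarev density theorem the matching factorization patterns would occur for a proportion of primes equal to their share of the group: S_3 x S_3 (6T9) additionally contains elements of type 2+2+1+1 (9 of its 36 elements, about 25% of primes); (S_3 x S_3) : C_2 (6T13) additionally contains elements of type 4+2, 3+2+1, 2+2+1+1, 2+1+1+1+1 (45 of its 72 elements, about 62% of primes); S_6 (6T16) additionally contains elements of type 5+1, 4+2, 4+1+1, 3+2+1, 2+2+1+1, 2+1+1+1+1 (504 of its 720 elements, about 70% of primes). None of the 33 primes tested shows any such pattern (for each of these groups the chance of that is below 10^-4), which rules them out. Hence G = C_3 x S_3 (6T5), of order 18. The Galois group C_3 x S_3 (6T5) has order 18, so the splitting field has degree 18 over Q.

18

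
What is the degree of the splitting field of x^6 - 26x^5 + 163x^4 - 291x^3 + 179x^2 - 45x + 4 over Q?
60

The degree of the splitting field over Q equals the order of the Galois group, so first determine the group. The polynomial f is an irreducible sextic over Q, so G = Gal(f/Q) is one of the 16 transitive subgroups 6T1, ..., 6T16 of S_6. The discriminant of f is 30991489 = 5567^2, a perfect square, so G is contained in A_6. The transitive groups of degree 6 contained in A_6 are: A_4 (6T4, order 12), S_4 (6T7, order 24), (C_3 x C_3) : C_4 (6T10, order 36), PSL(2,5) (6T12, order 60), A_6 (6T15, order 360). By Dedekind's theorem, for a prime p not dividing disc(f) the degrees of the irreducible factors of f mod p form the cycle type of an element of G. Factoring f modulo the 21 such primes p <= 79 (skipping 19, which divides the discriminant), each new pattern first appears at: mod 2: f = (x)(x^5 + x^3 + x^2 + x + 1), pattern 5+1; mod 7: f = (x^3 + 4x^2 + 3x + 3)(x^3 + 5x^2 + 6), pattern 3+3; mod 61: f = (x + 46)(x + 52)(x^2 + 3x + 15)(x^2 + 56x + 41), pattern 2+2+1+1. No other pattern occurs in this range, so the set of observed cycle types is {5+1, 3+3, 2+2+1+1}. The candidates containing elements of all these cycle types are PSL(2,5) (6T12) of order 60, A_6 (6T15) of order 360; the others are excluded. The observed types are precisely the cycle types that occur in PSL(2,5) (6T12) (apart from the identity). Each of the other remaining candidates has further cycle types, and by the Chebotarev density theorem the matching factorization patterns would occur for a proportion of primes equal to their share of the group: A_6 (6T15) additionally contains elements of type 4+2, 3+1+1+1 (130 of its 360 elements, about 36% of primes). None of the 21 primes tested shows any such pattern (for each of these groups the chance of that is below 10^-4), which rules them out. Hence G = PSL(2,5) (6T12), of order 60. The Galois group PSL(2,5) (6T12) has order 60, so the splitting field has degree 60 over Q.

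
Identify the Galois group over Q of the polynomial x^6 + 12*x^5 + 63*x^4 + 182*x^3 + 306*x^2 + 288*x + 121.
6T14: PGL(2,5)

The polynomial f is an irreducible sextic over Q, so G = Gal(f/Q) is one of the 16 transitive subgroups 6T1, ..., 6T16 of S_6. The discriminant of f is -16003008, which is not a perfect square, so G is not contained in A_6. The transitive groups of degree 6 not contained in A_6 are: C_6 (6T1, order 6), S_3 (6T2, order 6), D_6 (6T3, order 12), C_3 x S_3 (6T5, order 18), A_4 x C_2 (6T6, order 24), S_4 (6T8, order 24), S_3 x S_3 (6T9, order 36), S_4 x C_2 (6T11, order 48), (S_3 x S_3) : C_2 (6T13, order 72), PGL(2,5) (6T14, order 120), S_6 (6T16, order 720). By Dedekind's theorem, for a prime p not dividing disc(f) the degrees of the irreducible factors of f mod p form the cycle type of an element of G. Factoring f modulo the 21 such primes p <= 89 (skipping 2, 3, 7, which divide the discriminant), each new pattern first appears at: mod 5: f = (x^6 + 2x^5 + 3x^4 + 2x^3 + x^2 + 3x + 1), pattern 6; mod 11: f = (x)(x^5 + x^4 + 8x^3 + 6x^2 + 9x + 2), pattern 5+1; mod 13: f = (x + 3)(x + 7)(x^4 + 2x^3 + 9x^2 + 11x + 7), pattern 4+1+1; mod 23: f = (x + 5)(x + 9)(x^2 + 9x + 16)(x^2 + 12x + 14), pattern 2+2+1+1; mod 43: f = (x^3 + 25x^2 + 24x + 21)(x^3 + 30x^2 + 20x + 16), pattern 3+3; mod 61: f = (x^2 + 36x + 40)(x^2 + 47x + 41)(x^2 + 51x + 35), pattern 2+2+2. No other pattern occurs in this range, so the set of observed cycle types is {6, 5+1, 4+1+1, 2+2+1+1, 3+3, 2+2+2}. The candidates containing elements of all these cycle types are PGL(2,5) (6T14) of order 120, S_6 (6T16) of order 720; the others are excluded. The observed types are precisely the cycle types that occur in PGL(2,5) (6T14) (apart from the identity). Each of the other remaining candidates has further cycle types, and by the Chebotarev density theorem the matching factorization patterns would occur for a proportion of primes equal to their share of the group: S_6 (6T16) additionally contains elements of type 4+2, 3+2+1, 3+1+1+1, 2+1+1+1+1 (265 of its 720 elements, about 37% of primes). None of the 21 primes tested shows any such pattern (for each of these groups the chance of that is below 10^-4), which rules them out. Hence G = PGL(2,5) (6T14), of order 120.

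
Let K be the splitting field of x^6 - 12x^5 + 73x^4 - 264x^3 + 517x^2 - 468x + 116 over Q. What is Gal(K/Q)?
6T7: S_4

The polynomial f is an irreducible sextic over Q, so G = Gal(f/Q) is one of the 16 transitive subgroups 6T1, ..., 6T16 of S_6. The discriminant of f is 423715547259904 = 20584352^2, a perfect square, so G is contained in A_6. The transitive groups of degree 6 contained in A_6 are: A_4 (6T4, order 12), S_4 (6T7, order 24), (C_3 x C_3) : C_4 (6T10, order 36), PSL(2,5) (6T12, order 60), A_6 (6T15, order 360). By Dedekind's theorem, for a prime p not dividing disc(f) the degrees of the irreducible factors of f mod p form the cycle type of an element of G. Factoring f modulo the 79 such primes p <= 421 (skipping 2, 53, 229, which divide the discriminant), each new pattern first appears at: mod 3: f = (x^3 + 2x + 1)(x^3 + 2x + 2), pattern 3+3; mod 7: f = (x^2 + 3x + 6)(x^4 + 6x^3 + x + 3), pattern 4+2; mod 23: f = (x + 5)(x + 14)(x^2 + 4x + 5)(x^2 + 11x + 14), pattern 2+2+1+1; mod 193: f = (x + 31)(x + 49)(x + 91)(x + 98)(x + 140)(x + 158), pattern 1+1+1+1+1+1. No other pattern occurs in this range, so the set of observed cycle types is {3+3, 4+2, 2+2+1+1, 1+1+1+1+1+1}. The candidates containing elements of all these cycle types are S_4 (6T7) of order 24, (C_3 x C_3) : C_4 (6T10) of order 36, A_6 (6T15) of order 360; the others are excluded. The observed types are precisely the cycle types that occur in S_4 (6T7). Each of the other remaining candidates has further cycle types, and by the Chebotarev density theorem the matching factorization patterns would occur for a proportion of primes equal to their share of the group: (C_3 x C_3) : C_4 (6T10) additionally contains elements of type 3+1+1+1 (4 of its 36 elements, about 11% of primes); A_6 (6T15) additionally contains elements of type 5+1, 3+1+1+1 (184 of its 360 elements, about 51% of primes). None of the 79 primes tested shows any such pattern (for each of these groups the chance of that is below 10^-4), which rules them out. Hence G = S_4 (6T7), of order 24.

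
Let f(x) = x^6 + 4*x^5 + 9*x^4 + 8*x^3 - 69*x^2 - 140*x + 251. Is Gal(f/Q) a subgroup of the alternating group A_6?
The polynomial is irreducible of degree 6 over Q. Its discriminant is 564385546240000 = 23756800^2, a perfect square. A Galois group lies in the alternating group exactly when the discriminant is a square in Q, so the Galois group ((C_3 x C_3) : C_4) is contained in A_6.

Yes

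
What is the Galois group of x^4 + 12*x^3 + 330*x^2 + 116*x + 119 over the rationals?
The polynomial is an irreducible quartic over Q and its discriminant is 17150490871808, which is not a perfect square, so the Galois group is not contained in A_4. The resolvent cubic y^3 - 330*y^2 + 916*y + 126488 has exactly one rational root, so the Galois group is C_4 or D_4. The quartic becomes reducible over Q(sqrt(disc)), so the group is C_4.

C_4 (order 4)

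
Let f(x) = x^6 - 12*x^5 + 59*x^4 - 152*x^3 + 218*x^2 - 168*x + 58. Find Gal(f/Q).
The polynomial f is an irreducible sextic over Q, so G = Gal(f/Q) is one of the 16 transitive subgroups 6T1, ..., 6T16 of S_6. The discriminant of f is -5120000, which is not a perfect square, so G is not contained in A_6. The transitive groups of degree 6 not contained in A_6 are: C_6 (6T1, order 6), S_3 (6T2, order 6), D_6 (6T3, order 12), C_3 x S_3 (6T5, order 18), A_4 x C_2 (6T6, order 24), S_4 (6T8, order 24), S_3 x S_3 (6T9, order 36), S_4 x C_2 (6T11, order 48), (S_3 x S_3) : C_2 (6T13, order 72), PGL(2,5) (6T14, order 120), S_6 (6T16, order 720). By Dedekind's theorem, for a prime p not dividing disc(f) the degrees of the irreducible factors of f mod p form the cycle type of an element of G. Factoring f modulo the 22 such primes p <= 89 (skipping 2, 5, which divide the discriminant), each new pattern first appears at: mod 3: f = (x^3 + x^2 + 2x + 1)(x^3 + 2x^2 + x + 1), pattern 3+3; mod 7: f = (x^2 + 2x + 5)(x^2 + 3x + 6)(x^2 + 4x + 1), pattern 2+2+2; mod 13: f = (x + 2)(x + 7)(x^4 + 5x^3 + 12x + 6), pattern 4+1+1; mod 43: f = (x + 10)(x + 29)(x^2 + 39x + 8)(x^2 + 39x + 14), pattern 2+2+1+1. No other pattern occurs in this range, so the set of observed cycle types is {3+3, 2+2+2, 4+1+1, 2+2+1+1}. The candidates containing elements of all these cycle types are S_4 (6T8) of order 24, S_4 x C_2 (6T11) of order 48, PGL(2,5) (6T14) of order 120, S_6 (6T16) of order 720; the others are excluded. The observed types are precisely the cycle types that occur in S_4 (6T8) (apart from the identity). Each of the other remaining candidates has further cycle types, and by the Chebotarev density theorem the matching factorization patterns would occur for a proportion of primes equal to their share of the group: S_4 x C_2 (6T11) additionally contains elements of type 6, 4+2, 2+1+1+1+1 (17 of its 48 elements, about 35% of primes); PGL(2,5) (6T14) additionally contains elements of type 6, 5+1 (44 of its 120 elements, about 37% of primes); S_6 (6T16) additionally contains elements of type 6, 5+1, 4+2, 3+2+1, 3+1+1+1, 2+1+1+1+1 (529 of its 720 elements, about 73% of primes). None of the 22 primes tested shows any such pattern (for each of these groups the chance of that is below 10^-4), which rules them out. Hence G = S_4 (6T8), of order 24.

6T8: S_4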